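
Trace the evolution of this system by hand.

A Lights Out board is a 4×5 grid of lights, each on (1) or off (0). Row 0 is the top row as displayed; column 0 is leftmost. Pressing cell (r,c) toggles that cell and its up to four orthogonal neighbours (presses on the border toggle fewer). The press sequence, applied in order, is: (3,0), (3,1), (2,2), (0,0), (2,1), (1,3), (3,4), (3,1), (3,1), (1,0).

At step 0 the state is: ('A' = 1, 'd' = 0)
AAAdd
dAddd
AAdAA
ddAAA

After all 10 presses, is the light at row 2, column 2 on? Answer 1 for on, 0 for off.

0

step 0: AAAdd
dAddd
AAdAA
ddAAA
step 1: AAAdd
dAddd
dAdAA
AAAAA
step 2: AAAdd
dAddd
dddAA
dddAA
step 3: AAAdd
dAAdd
dAAdA
ddAAA
step 4: ddAdd
AAAdd
dAAdA
ddAAA
step 5: ddAdd
AdAdd
AdddA
dAAAA
step 6: ddAAd
AddAA
AddAA
dAAAA
step 7: ddAAd
AddAA
AddAd
dAAdd
step 8: ddAAd
AddAA
AAdAd
Adddd
step 9: ddAAd
AddAA
AddAd
dAAdd
step 10: AdAAd
dAdAA
dddAd
dAAdd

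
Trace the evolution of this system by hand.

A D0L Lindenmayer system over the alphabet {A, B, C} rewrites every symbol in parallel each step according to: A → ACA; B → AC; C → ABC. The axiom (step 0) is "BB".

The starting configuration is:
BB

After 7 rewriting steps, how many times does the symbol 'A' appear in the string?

step 0: BB
step 1: ACAC
step 2: ACAABCACAABC
step 3: ACAABCACAACAACABCACAABCACAACAACABC
step 4: ACAABCACAACAACABCACAABCACAACAABCACAACAABCACAACABCACAABCACAACAACABCACAABCACAACAABCACAACAABCACAACABC
step 5: ACAABCACAACAACABCACAABCACAACAABCACAACAABCACAACABCACAABCACA…AACAACABCACAABCACAACAABCACAACAACABCACAABCACAACAABCACAACABC  (len 282)
step 6: ACAABCACAACAACABCACAABCACAACAABCACAACAABCACAACABCACAABCACA…AACAACABCACAABCACAACAABCACAACAACABCACAABCACAACAABCACAACABC  (len 812)
step 7: ACAABCACAACAACABCACAABCACAACAABCACAACAABCACAACABCACAABCACA…AACAACABCACAABCACAACAABCACAACAACABCACAABCACAACAABCACAACABC  (len 2338)

1244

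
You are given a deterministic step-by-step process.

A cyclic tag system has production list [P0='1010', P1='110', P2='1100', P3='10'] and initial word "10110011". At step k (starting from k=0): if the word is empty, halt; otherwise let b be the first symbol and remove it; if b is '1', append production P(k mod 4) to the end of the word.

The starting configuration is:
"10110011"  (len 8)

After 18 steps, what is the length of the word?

25

t=0: "10110011"  (len 8)
t=1: "01100111010"  (len 11)
t=2: "1100111010"  (len 10)
t=3: "1001110101100"  (len 13)
t=4: "00111010110010"  (len 14)
t=5: "0111010110010"  (len 13)
t=6: "111010110010"  (len 12)
t=7: "110101100101100"  (len 15)
t=8: "1010110010110010"  (len 16)
t=9: "0101100101100101010"  (len 19)
t=10: "101100101100101010"  (len 18)
t=11: "011001011001010101100"  (len 21)
t=12: "11001011001010101100"  (len 20)
t=13: "10010110010101011001010"  (len 23)
t=14: "0010110010101011001010110"  (len 25)
t=15: "010110010101011001010110"  (len 24)
t=16: "10110010101011001010110"  (len 23)
t=17: "01100101010110010101101010"  (len 26)
t=18: "1100101010110010101101010"  (len 25)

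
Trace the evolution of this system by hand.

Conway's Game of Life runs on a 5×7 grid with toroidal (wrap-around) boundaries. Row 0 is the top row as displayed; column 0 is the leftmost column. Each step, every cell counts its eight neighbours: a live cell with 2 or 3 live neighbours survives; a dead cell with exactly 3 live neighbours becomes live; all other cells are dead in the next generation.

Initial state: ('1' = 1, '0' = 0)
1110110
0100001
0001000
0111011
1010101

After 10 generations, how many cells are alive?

11

gen 0: 1110110
0100001
0001000
0111011
1010101
gen 1: 0010100
0101111
0101111
0100011
0000000
gen 2: 0010100
0100001
0101000
0010001
0000010
gen 3: 0000010
1101000
0100000
0010000
0001010
gen 4: 0010001
1110000
1100000
0010000
0000100
gen 5: 1011000
0010001
1000000
0100000
0001000
gen 6: 0111000
1011001
1100000
0000000
0101000
gen 7: 0000100
0001001
1110001
1110000
0101000
gen 8: 0011100
0111011
0001001
0001001
1101000
gen 9: 0000011
1100011
0001001
0001101
1100000
gen 10: 0000010
0000100
0011000
0011111
1000100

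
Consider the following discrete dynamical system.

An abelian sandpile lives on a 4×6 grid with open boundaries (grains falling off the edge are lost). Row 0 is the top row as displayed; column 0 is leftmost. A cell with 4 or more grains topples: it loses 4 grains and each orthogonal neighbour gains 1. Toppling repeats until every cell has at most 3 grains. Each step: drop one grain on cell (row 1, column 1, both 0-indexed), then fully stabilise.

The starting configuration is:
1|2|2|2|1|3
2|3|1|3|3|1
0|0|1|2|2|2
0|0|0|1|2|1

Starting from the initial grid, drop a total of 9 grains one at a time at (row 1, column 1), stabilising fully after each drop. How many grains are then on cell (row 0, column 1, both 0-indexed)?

2

0) 1|2|2|2|1|3
2|3|1|3|3|1
0|0|1|2|2|2
0|0|0|1|2|1
1) 1|3|2|2|1|3
3|0|2|3|3|1
0|1|1|2|2|2
0|0|0|1|2|1
2) 1|3|2|2|1|3
3|1|2|3|3|1
0|1|1|2|2|2
0|0|0|1|2|1
3) 1|3|2|2|1|3
3|2|2|3|3|1
0|1|1|2|2|2
0|0|0|1|2|1
4) 1|3|2|2|1|3
3|3|2|3|3|1
0|1|1|2|2|2
0|0|0|1|2|1
5) 3|0|3|2|1|3
0|2|3|3|3|1
1|2|1|2|2|2
0|0|0|1|2|1
6) 3|0|3|2|1|3
0|3|3|3|3|1
1|2|1|2|2|2
0|0|0|1|2|1
7) 3|2|1|0|3|3
1|1|2|2|0|2
1|3|2|3|3|2
0|0|0|1|2|1
8) 3|2|1|0|3|3
1|2|2|2|0|2
1|3|2|3|3|2
0|0|0|1|2|1
9) 3|2|1|0|3|3
1|3|2|2|0|2
1|3|2|3|3|2
0|0|0|1|2|1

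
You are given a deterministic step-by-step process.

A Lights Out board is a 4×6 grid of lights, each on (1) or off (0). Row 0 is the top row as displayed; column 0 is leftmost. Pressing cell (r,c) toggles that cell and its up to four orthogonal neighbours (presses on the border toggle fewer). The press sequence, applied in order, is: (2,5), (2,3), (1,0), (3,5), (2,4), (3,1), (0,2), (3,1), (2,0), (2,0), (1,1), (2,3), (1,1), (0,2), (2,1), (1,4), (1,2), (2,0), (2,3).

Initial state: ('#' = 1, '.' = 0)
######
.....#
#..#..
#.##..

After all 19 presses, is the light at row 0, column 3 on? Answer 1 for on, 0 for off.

t=0: ######
.....#
#..#..
#.##..
t=1: ######
......
#..###
#.##.#
t=2: ######
...#..
#.#..#
#.#..#
t=3: .#####
##.#..
..#..#
#.#..#
t=4: .#####
##.#..
..#...
#.#.#.
t=5: .#####
##.##.
..####
#.#...
t=6: .#####
##.##.
.#####
.#....
t=7: ....##
#####.
.#####
.#....
t=8: ....##
#####.
..####
#.#...
t=9: ....##
.####.
######
..#...
t=10: ....##
#####.
..####
#.#...
t=11: .#..##
...##.
.#####
#.#...
t=12: .#..##
....#.
.#...#
#.##..
t=13: ....##
###.#.
.....#
#.##..
t=14: .#####
##..#.
.....#
#.##..
t=15: .#####
#...#.
###..#
####..
t=16: .###.#
#..#.#
###.##
####..
t=17: .#.#.#
###..#
##..##
####..
t=18: .#.#.#
.##..#
....##
.###..
t=19: .#.#.#
.###.#
..##.#
.##...

1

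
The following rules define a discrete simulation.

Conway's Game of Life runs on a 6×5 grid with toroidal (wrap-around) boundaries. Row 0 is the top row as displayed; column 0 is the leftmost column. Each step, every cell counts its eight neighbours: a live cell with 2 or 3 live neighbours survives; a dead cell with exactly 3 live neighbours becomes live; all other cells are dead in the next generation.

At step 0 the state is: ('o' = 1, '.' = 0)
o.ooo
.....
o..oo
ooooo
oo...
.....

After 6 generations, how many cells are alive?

[0] o.ooo
.....
o..oo
ooooo
oo...
.....
[1] ...oo
.oo..
.....
.....
...o.
..oo.
[2] .o..o
..oo.
.....
.....
..oo.
..o..
[3] .o...
..oo.
.....
.....
..oo.
.oo..
[4] .o.o.
..o..
.....
.....
.ooo.
.o.o.
[5] .o.o.
..o..
.....
..o..
.o.o.
oo.oo
[6] .o.o.
..o..
.....
..o..
.o.o.
.o.o.

8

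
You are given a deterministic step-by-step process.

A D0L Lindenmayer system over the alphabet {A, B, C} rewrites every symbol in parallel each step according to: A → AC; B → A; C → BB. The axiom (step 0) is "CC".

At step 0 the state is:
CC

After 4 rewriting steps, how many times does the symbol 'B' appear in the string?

8

k=0  CC
k=1  BBBB
k=2  AAAA
k=3  ACACACAC
k=4  ACBBACBBACBBACBB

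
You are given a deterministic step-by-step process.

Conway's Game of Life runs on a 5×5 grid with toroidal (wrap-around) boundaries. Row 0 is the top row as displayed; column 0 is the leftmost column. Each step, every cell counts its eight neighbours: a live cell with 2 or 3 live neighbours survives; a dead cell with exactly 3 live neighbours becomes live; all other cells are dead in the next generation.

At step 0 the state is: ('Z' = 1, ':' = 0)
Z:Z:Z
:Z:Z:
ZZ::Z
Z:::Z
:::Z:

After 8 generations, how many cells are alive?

4

k=0  Z:Z:Z
:Z:Z:
ZZ::Z
Z:::Z
:::Z:
k=1  ZZZ:Z
:::Z:
:ZZZ:
:Z:Z:
:Z:Z:
k=2  ZZ::Z
:::::
:Z:ZZ
ZZ:ZZ
:::Z:
k=3  Z:::Z
:ZZZ:
:Z:Z:
:Z:::
:::Z:
k=4  ZZ::Z
:Z:Z:
ZZ:Z:
:::::
Z:::Z
k=5  :ZZZ:
:::Z:
ZZ::Z
:Z:::
:Z::Z
k=6  ZZ:ZZ
:::Z:
ZZZ:Z
:ZZ:Z
:Z:Z:
k=7  ZZ:Z:
:::::
::::Z
::::Z
:::::
k=8  :::::
Z:::Z
:::::
:::::
Z:::Z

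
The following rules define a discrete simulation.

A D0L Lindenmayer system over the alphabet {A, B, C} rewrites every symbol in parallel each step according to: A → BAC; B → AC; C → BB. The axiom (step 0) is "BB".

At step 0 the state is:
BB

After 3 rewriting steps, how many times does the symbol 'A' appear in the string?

8

0) BB
1) ACAC
2) BACBBBACBB
3) ACBACBBACACACBACBBACAC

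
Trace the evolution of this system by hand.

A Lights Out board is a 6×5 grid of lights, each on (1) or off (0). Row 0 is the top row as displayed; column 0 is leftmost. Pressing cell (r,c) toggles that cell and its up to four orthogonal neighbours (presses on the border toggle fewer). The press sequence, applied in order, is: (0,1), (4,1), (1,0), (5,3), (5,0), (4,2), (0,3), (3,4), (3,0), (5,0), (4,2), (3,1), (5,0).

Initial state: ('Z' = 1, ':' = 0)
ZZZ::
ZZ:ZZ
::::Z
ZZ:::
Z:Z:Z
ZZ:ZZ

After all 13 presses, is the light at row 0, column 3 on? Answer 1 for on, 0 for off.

k=0  ZZZ::
ZZ:ZZ
::::Z
ZZ:::
Z:Z:Z
ZZ:ZZ
k=1  :::::
Z::ZZ
::::Z
ZZ:::
Z:Z:Z
ZZ:ZZ
k=2  :::::
Z::ZZ
::::Z
Z::::
:Z::Z
Z::ZZ
k=3  Z::::
:Z:ZZ
Z:::Z
Z::::
:Z::Z
Z::ZZ
k=4  Z::::
:Z:ZZ
Z:::Z
Z::::
:Z:ZZ
Z:Z::
k=5  Z::::
:Z:ZZ
Z:::Z
Z::::
ZZ:ZZ
:ZZ::
k=6  Z::::
:Z:ZZ
Z:::Z
Z:Z::
Z:Z:Z
:Z:::
k=7  Z:ZZZ
:Z::Z
Z:::Z
Z:Z::
Z:Z:Z
:Z:::
k=8  Z:ZZZ
:Z::Z
Z::::
Z:ZZZ
Z:Z::
:Z:::
k=9  Z:ZZZ
:Z::Z
:::::
:ZZZZ
::Z::
:Z:::
k=10  Z:ZZZ
:Z::Z
:::::
:ZZZZ
Z:Z::
Z::::
k=11  Z:ZZZ
:Z::Z
:::::
:Z:ZZ
ZZ:Z:
Z:Z::
k=12  Z:ZZZ
:Z::Z
:Z:::
Z:ZZZ
Z::Z:
Z:Z::
k=13  Z:ZZZ
:Z::Z
:Z:::
Z:ZZZ
:::Z:
:ZZ::

1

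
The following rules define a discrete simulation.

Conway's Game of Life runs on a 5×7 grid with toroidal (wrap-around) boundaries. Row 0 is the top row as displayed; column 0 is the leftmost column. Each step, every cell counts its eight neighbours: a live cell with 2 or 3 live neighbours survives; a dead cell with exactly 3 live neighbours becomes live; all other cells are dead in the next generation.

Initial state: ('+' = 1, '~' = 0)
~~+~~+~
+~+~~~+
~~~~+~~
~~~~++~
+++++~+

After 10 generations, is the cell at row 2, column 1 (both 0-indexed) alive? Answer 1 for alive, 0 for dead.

t=0: ~~+~~+~
+~+~~~+
~~~~+~~
~~~~++~
+++++~+
t=1: ~~~~++~
~+~+~++
~~~++~+
+++~~~+
+++~~~+
t=2: ~~~++~~
+~++~~+
~~~++~~
~~~~~~~
~~++~~~
t=3: ~+~~+~~
~~+~~+~
~~+++~~
~~+~+~~
~~+++~~
t=4: ~+~~++~
~++~~+~
~++~++~
~+~~~+~
~++~++~
t=5: +~~~~~+
+~~~~~+
+~~++++
+~~~~~+
++++~~+
t=6: ~~+~~+~
~+~~+~~
~+~~+~~
~~~~~~~
~~+~~+~
t=7: ~+++++~
~+++++~
~~~~~~~
~~~~~~~
~~~~~~~
t=8: ~+~~~+~
~+~~~+~
~~+++~~
~~~~~~~
~~+++~~
t=9: ~+~+~+~
~+~+~+~
~~+++~~
~~~~~~~
~~+++~~
t=10: ~+~~~+~
~+~~~+~
~~+++~~
~~~~~~~
~~+++~~

0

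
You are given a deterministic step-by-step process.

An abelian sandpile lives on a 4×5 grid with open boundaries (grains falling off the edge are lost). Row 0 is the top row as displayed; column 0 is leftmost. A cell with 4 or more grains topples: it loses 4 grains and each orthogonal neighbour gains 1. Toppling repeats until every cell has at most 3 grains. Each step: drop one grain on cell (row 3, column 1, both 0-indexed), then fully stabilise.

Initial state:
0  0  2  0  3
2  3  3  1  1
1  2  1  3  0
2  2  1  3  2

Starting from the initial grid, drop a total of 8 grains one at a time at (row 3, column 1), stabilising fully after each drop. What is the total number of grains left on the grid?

[0] 0  0  2  0  3
2  3  3  1  1
1  2  1  3  0
2  2  1  3  2
[1] 0  0  2  0  3
2  3  3  1  1
1  2  1  3  0
2  3  1  3  2
[2] 0  0  2  0  3
2  3  3  1  1
1  3  1  3  0
3  0  2  3  2
[3] 0  0  2  0  3
2  3  3  1  1
1  3  1  3  0
3  1  2  3  2
[4] 0  0  2  0  3
2  3  3  1  1
1  3  1  3  0
3  2  2  3  2
[5] 0  0  2  0  3
2  3  3  1  1
1  3  1  3  0
3  3  2  3  2
[6] 0  1  3  0  3
3  1  0  2  1
3  1  3  3  0
0  2  3  3  2
[7] 0  1  3  0  3
3  1  0  2  1
3  1  3  3  0
0  3  3  3  2
[8] 0  1  3  0  3
3  1  1  3  1
3  3  1  1  1
1  1  2  1  3

33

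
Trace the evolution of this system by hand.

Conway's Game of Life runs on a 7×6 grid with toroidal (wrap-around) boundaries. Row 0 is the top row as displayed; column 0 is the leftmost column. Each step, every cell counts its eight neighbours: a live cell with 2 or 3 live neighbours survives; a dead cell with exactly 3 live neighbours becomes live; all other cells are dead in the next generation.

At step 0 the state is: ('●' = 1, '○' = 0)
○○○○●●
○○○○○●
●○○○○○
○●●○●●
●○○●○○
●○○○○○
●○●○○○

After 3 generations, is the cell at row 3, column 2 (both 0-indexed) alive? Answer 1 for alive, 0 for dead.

0

[0] ○○○○●●
○○○○○●
●○○○○○
○●●○●●
●○○●○○
●○○○○○
●○●○○○
[1] ●○○○●●
●○○○●●
●●○○●○
○●●●●●
●○●●●○
●○○○○●
●●○○○○
[2] ○○○○●○
○○○●○○
○○○○○○
○○○○○○
○○○○○○
○○●●●○
○●○○●○
[3] ○○○●●○
○○○○○○
○○○○○○
○○○○○○
○○○●○○
○○●●●○
○○●○●●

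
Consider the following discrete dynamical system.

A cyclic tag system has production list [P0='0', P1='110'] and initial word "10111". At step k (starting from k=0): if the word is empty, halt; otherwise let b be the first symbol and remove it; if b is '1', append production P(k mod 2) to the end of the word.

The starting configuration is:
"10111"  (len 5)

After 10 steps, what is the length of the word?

k=0  "10111"  (len 5)
k=1  "01110"  (len 5)
k=2  "1110"  (len 4)
k=3  "1100"  (len 4)
k=4  "100110"  (len 6)
k=5  "001100"  (len 6)
k=6  "01100"  (len 5)
k=7  "1100"  (len 4)
k=8  "100110"  (len 6)
k=9  "001100"  (len 6)
k=10  "01100"  (len 5)

5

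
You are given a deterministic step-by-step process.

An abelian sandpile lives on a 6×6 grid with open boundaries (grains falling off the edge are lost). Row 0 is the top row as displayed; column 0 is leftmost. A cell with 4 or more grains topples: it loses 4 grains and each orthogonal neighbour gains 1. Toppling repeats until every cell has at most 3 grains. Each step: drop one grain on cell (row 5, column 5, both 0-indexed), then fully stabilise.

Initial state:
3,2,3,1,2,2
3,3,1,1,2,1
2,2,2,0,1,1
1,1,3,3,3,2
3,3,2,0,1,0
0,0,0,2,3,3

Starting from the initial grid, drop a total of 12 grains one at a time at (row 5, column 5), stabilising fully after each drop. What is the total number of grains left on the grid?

0) 3,2,3,1,2,2
3,3,1,1,2,1
2,2,2,0,1,1
1,1,3,3,3,2
3,3,2,0,1,0
0,0,0,2,3,3
1) 3,2,3,1,2,2
3,3,1,1,2,1
2,2,2,0,1,1
1,1,3,3,3,2
3,3,2,0,2,1
0,0,0,3,0,1
2) 3,2,3,1,2,2
3,3,1,1,2,1
2,2,2,0,1,1
1,1,3,3,3,2
3,3,2,0,2,1
0,0,0,3,0,2
3) 3,2,3,1,2,2
3,3,1,1,2,1
2,2,2,0,1,1
1,1,3,3,3,2
3,3,2,0,2,1
0,0,0,3,0,3
4) 3,2,3,1,2,2
3,3,1,1,2,1
2,2,2,0,1,1
1,1,3,3,3,2
3,3,2,0,2,2
0,0,0,3,1,0
5) 3,2,3,1,2,2
3,3,1,1,2,1
2,2,2,0,1,1
1,1,3,3,3,2
3,3,2,0,2,2
0,0,0,3,1,1
6) 3,2,3,1,2,2
3,3,1,1,2,1
2,2,2,0,1,1
1,1,3,3,3,2
3,3,2,0,2,2
0,0,0,3,1,2
7) 3,2,3,1,2,2
3,3,1,1,2,1
2,2,2,0,1,1
1,1,3,3,3,2
3,3,2,0,2,2
0,0,0,3,1,3
8) 3,2,3,1,2,2
3,3,1,1,2,1
2,2,2,0,1,1
1,1,3,3,3,2
3,3,2,0,2,3
0,0,0,3,2,0
9) 3,2,3,1,2,2
3,3,1,1,2,1
2,2,2,0,1,1
1,1,3,3,3,2
3,3,2,0,2,3
0,0,0,3,2,1
10) 3,2,3,1,2,2
3,3,1,1,2,1
2,2,2,0,1,1
1,1,3,3,3,2
3,3,2,0,2,3
0,0,0,3,2,2
11) 3,2,3,1,2,2
3,3,1,1,2,1
2,2,2,0,1,1
1,1,3,3,3,2
3,3,2,0,2,3
0,0,0,3,2,3
12) 3,2,3,1,2,2
3,3,1,1,2,1
2,2,2,0,1,1
1,1,3,3,3,3
3,3,2,0,3,0
0,0,0,3,3,1

64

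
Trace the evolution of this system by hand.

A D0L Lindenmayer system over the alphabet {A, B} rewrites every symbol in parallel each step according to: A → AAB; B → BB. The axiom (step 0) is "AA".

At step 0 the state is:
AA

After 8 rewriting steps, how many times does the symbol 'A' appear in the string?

k=0  AA
k=1  AABAAB
k=2  AABAABBBAABAABBB
k=3  AABAABBBAABAABBBBBBBAABAABBBAABAABBBBBBB
k=4  AABAABBBAABAABBBBBBBAABAABBBAABAABBBBBBBBBBBBBBBAABAABBBAABAABBBBBBBAABAABBBAABAABBBBBBBBBBBBBBB
k=5  AABAABBBAABAABBBBBBBAABAABBBAABAABBBBBBBBBBBBBBBAABAABBBAA…BBAABAABBBBBBBAABAABBBAABAABBBBBBBBBBBBBBBBBBBBBBBBBBBBBBB  (len 224)
k=6  AABAABBBAABAABBBBBBBAABAABBBAABAABBBBBBBBBBBBBBBAABAABBBAA…BBBBBBBBBBBBBBBBBBBBBBBBBBBBBBBBBBBBBBBBBBBBBBBBBBBBBBBBBB  (len 512)
k=7  AABAABBBAABAABBBBBBBAABAABBBAABAABBBBBBBBBBBBBBBAABAABBBAA…BBBBBBBBBBBBBBBBBBBBBBBBBBBBBBBBBBBBBBBBBBBBBBBBBBBBBBBBBB  (len 1152)
k=8  AABAABBBAABAABBBBBBBAABAABBBAABAABBBBBBBBBBBBBBBAABAABBBAA…BBBBBBBBBBBBBBBBBBBBBBBBBBBBBBBBBBBBBBBBBBBBBBBBBBBBBBBBBB  (len 2560)

512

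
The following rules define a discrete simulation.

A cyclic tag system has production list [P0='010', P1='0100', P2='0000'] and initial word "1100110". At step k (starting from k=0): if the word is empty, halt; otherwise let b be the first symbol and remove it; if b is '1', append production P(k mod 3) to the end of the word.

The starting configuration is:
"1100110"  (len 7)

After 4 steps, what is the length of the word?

t=0: "1100110"  (len 7)
t=1: "100110010"  (len 9)
t=2: "001100100100"  (len 12)
t=3: "01100100100"  (len 11)
t=4: "1100100100"  (len 10)

10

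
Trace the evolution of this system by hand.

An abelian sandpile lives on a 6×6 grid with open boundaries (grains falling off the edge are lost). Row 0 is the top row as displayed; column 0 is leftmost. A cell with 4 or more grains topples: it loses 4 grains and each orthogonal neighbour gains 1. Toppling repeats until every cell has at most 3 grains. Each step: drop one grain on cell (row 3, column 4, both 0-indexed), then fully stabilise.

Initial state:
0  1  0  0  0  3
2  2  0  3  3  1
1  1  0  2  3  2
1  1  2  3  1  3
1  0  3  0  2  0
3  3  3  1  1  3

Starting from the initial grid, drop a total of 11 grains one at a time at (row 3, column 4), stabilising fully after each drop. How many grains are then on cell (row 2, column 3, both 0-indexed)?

3

gen 0: 0  1  0  0  0  3
2  2  0  3  3  1
1  1  0  2  3  2
1  1  2  3  1  3
1  0  3  0  2  0
3  3  3  1  1  3
gen 1: 0  1  0  0  0  3
2  2  0  3  3  1
1  1  0  2  3  2
1  1  2  3  2  3
1  0  3  0  2  0
3  3  3  1  1  3
gen 2: 0  1  0  0  0  3
2  2  0  3  3  1
1  1  0  2  3  2
1  1  2  3  3  3
1  0  3  0  2  0
3  3  3  1  1  3
gen 3: 0  1  0  1  1  3
2  2  1  1  1  3
1  1  1  1  3  0
1  1  3  1  3  1
1  0  3  1  3  1
3  3  3  1  1  3
gen 4: 0  1  0  1  1  3
2  2  1  1  2  3
1  1  1  2  0  1
1  1  3  2  2  2
1  0  3  2  0  2
3  3  3  1  2  3
gen 5: 0  1  0  1  1  3
2  2  1  1  2  3
1  1  1  2  0  1
1  1  3  2  3  2
1  0  3  2  0  2
3  3  3  1  2  3
gen 6: 0  1  0  1  1  3
2  2  1  1  2  3
1  1  1  2  1  1
1  1  3  3  0  3
1  0  3  2  1  2
3  3  3  1  2  3
gen 7: 0  1  0  1  1  3
2  2  1  1  2  3
1  1  1  2  1  1
1  1  3  3  1  3
1  0  3  2  1  2
3  3  3  1  2  3
gen 8: 0  1  0  1  1  3
2  2  1  1  2  3
1  1  1  2  1  1
1  1  3  3  2  3
1  0  3  2  1  2
3  3  3  1  2  3
gen 9: 0  1  0  1  1  3
2  2  1  1  2  3
1  1  1  2  1  1
1  1  3  3  3  3
1  0  3  2  1  2
3  3  3  1  2  3
gen 10: 0  1  0  1  1  3
2  2  1  1  2  3
1  1  2  3  2  2
1  2  1  2  2  0
2  2  2  0  3  3
0  1  1  3  2  3
gen 11: 0  1  0  1  1  3
2  2  1  1  2  3
1  1  2  3  2  2
1  2  1  2  3  0
2  2  2  0  3  3
0  1  1  3  2  3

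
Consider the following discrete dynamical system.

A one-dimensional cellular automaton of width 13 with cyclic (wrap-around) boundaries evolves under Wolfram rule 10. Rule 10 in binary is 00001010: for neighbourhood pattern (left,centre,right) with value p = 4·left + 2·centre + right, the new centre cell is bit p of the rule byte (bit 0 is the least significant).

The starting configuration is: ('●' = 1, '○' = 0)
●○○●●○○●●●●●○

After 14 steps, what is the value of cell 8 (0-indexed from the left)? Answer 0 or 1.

0

k=0  ●○○●●○○●●●●●○
k=1  ○○●●○○●●○○○○○
k=2  ○●●○○●●○○○○○○
k=3  ●●○○●●○○○○○○○
k=4  ●○○●●○○○○○○○●
k=5  ○○●●○○○○○○○●●
k=6  ○●●○○○○○○○●●○
k=7  ●●○○○○○○○●●○○
k=8  ●○○○○○○○●●○○●
k=9  ○○○○○○○●●○○●●
k=10  ○○○○○○●●○○●●○
k=11  ○○○○○●●○○●●○○
k=12  ○○○○●●○○●●○○○
k=13  ○○○●●○○●●○○○○
k=14  ○○●●○○●●○○○○○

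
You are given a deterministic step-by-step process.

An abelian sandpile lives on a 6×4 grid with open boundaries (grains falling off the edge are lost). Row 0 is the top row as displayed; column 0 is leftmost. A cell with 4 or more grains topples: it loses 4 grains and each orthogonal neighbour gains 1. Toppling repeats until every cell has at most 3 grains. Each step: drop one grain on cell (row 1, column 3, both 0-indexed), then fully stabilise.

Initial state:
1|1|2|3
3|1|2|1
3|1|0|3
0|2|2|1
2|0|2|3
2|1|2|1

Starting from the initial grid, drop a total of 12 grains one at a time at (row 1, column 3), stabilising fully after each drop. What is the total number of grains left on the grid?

41

gen 0: 1|1|2|3
3|1|2|1
3|1|0|3
0|2|2|1
2|0|2|3
2|1|2|1
gen 1: 1|1|2|3
3|1|2|2
3|1|0|3
0|2|2|1
2|0|2|3
2|1|2|1
gen 2: 1|1|2|3
3|1|2|3
3|1|0|3
0|2|2|1
2|0|2|3
2|1|2|1
gen 3: 1|1|3|0
3|1|3|2
3|1|1|0
0|2|2|2
2|0|2|3
2|1|2|1
gen 4: 1|1|3|0
3|1|3|3
3|1|1|0
0|2|2|2
2|0|2|3
2|1|2|1
gen 5: 1|2|0|2
3|2|1|1
3|1|2|1
0|2|2|2
2|0|2|3
2|1|2|1
gen 6: 1|2|0|2
3|2|1|2
3|1|2|1
0|2|2|2
2|0|2|3
2|1|2|1
gen 7: 1|2|0|2
3|2|1|3
3|1|2|1
0|2|2|2
2|0|2|3
2|1|2|1
gen 8: 1|2|0|3
3|2|2|0
3|1|2|2
0|2|2|2
2|0|2|3
2|1|2|1
gen 9: 1|2|0|3
3|2|2|1
3|1|2|2
0|2|2|2
2|0|2|3
2|1|2|1
gen 10: 1|2|0|3
3|2|2|2
3|1|2|2
0|2|2|2
2|0|2|3
2|1|2|1
gen 11: 1|2|0|3
3|2|2|3
3|1|2|2
0|2|2|2
2|0|2|3
2|1|2|1
gen 12: 1|2|1|0
3|2|3|1
3|1|2|3
0|2|2|2
2|0|2|3
2|1|2|1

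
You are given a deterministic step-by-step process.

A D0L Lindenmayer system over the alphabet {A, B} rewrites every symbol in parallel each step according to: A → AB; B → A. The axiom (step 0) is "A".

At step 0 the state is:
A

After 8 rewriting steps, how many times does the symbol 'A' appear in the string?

gen 0: A
gen 1: AB
gen 2: ABA
gen 3: ABAAB
gen 4: ABAABABA
gen 5: ABAABABAABAAB
gen 6: ABAABABAABAABABAABABA
gen 7: ABAABABAABAABABAABABAABAABABAABAAB
gen 8: ABAABABAABAABABAABABAABAABABAABAABABAABABAABAABABAABABA

34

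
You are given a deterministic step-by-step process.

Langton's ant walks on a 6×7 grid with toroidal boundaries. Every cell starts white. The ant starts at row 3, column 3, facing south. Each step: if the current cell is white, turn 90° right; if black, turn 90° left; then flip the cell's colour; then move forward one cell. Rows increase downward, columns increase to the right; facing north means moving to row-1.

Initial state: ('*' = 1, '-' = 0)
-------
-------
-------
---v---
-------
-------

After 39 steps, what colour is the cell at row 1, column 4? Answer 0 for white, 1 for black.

0) -------
-------
-------
---v---
-------
-------
1) -------
-------
-------
--<*---
-------
-------
2) -------
-------
--^----
--**---
-------
-------
3) -------
-------
--*>---
--**---
-------
-------
4) -------
-------
--**---
--*v---
-------
-------
5) -------
-------
--**---
--*->--
-------
-------
6) -------
-------
--**---
--*-*--
----v--
-------
7) -------
-------
--**---
--*-*--
---<*--
-------
8) -------
-------
--**---
--*^*--
---**--
-------
9) -------
-------
--**---
--**>--
---**--
-------
10) -------
-------
--**^--
--**---
---**--
-------
11) -------
-------
--***>-
--**---
---**--
-------
12) -------
-------
--****-
--**-v-
---**--
-------
13) -------
-------
--****-
--**<*-
---**--
-------
14) -------
-------
--**^*-
--****-
---**--
-------
15) -------
-------
--*<-*-
--****-
---**--
-------
16) -------
-------
--*--*-
--*v**-
---**--
-------
17) -------
-------
--*--*-
--*->*-
---**--
-------
18) -------
-------
--*-^*-
--*--*-
---**--
-------
19) -------
-------
--*-*>-
--*--*-
---**--
-------
20) -------
-----^-
--*-*--
--*--*-
---**--
-------
21) -------
-----*>
--*-*--
--*--*-
---**--
-------
22) -------
-----**
--*-*-v
--*--*-
---**--
-------
23) -------
-----**
--*-*<*
--*--*-
---**--
-------
24) -------
-----^*
--*-***
--*--*-
---**--
-------
25) -------
----<-*
--*-***
--*--*-
---**--
-------
26) ----^--
----*-*
--*-***
--*--*-
---**--
-------
27) ----*>-
----*-*
--*-***
--*--*-
---**--
-------
28) ----**-
----*v*
--*-***
--*--*-
---**--
-------
29) ----**-
----<**
--*-***
--*--*-
---**--
-------
30) ----**-
-----**
--*-v**
--*--*-
---**--
-------
31) ----**-
-----**
--*-->*
--*--*-
---**--
-------
32) ----**-
-----^*
--*---*
--*--*-
---**--
-------
33) ----**-
----<-*
--*---*
--*--*-
---**--
-------
34) ----^*-
----*-*
--*---*
--*--*-
---**--
-------
35) ---<-*-
----*-*
--*---*
--*--*-
---**--
-------
36) ---*-*-
----*-*
--*---*
--*--*-
---**--
---^---
37) ---*-*-
----*-*
--*---*
--*--*-
---**--
---*>--
38) ---*v*-
----*-*
--*---*
--*--*-
---**--
---**--
39) ---<**-
----*-*
--*---*
--*--*-
---**--
---**--

1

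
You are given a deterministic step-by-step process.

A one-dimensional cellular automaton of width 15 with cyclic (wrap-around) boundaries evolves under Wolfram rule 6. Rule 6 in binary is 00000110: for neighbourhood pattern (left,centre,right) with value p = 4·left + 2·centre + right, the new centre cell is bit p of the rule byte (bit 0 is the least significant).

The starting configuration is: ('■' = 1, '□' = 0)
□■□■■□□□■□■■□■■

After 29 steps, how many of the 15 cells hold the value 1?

3

gen 0: □■□■■□□□■□■■□■■
gen 1: □■□□□□□■■□□□□□□
gen 2: ■■□□□□■□□□□□□□□
gen 3: □□□□□■■□□□□□□□■
gen 4: □□□□■□□□□□□□□■■
gen 5: □□□■■□□□□□□□■□□
gen 6: □□■□□□□□□□□■■□□
gen 7: □■■□□□□□□□■□□□□
gen 8: ■□□□□□□□□■■□□□□
gen 9: ■□□□□□□□■□□□□□■
gen 10: □□□□□□□■■□□□□■□
gen 11: □□□□□□■□□□□□■■□
gen 12: □□□□□■■□□□□■□□□
gen 13: □□□□■□□□□□■■□□□
gen 14: □□□■■□□□□■□□□□□
gen 15: □□■□□□□□■■□□□□□
gen 16: □■■□□□□■□□□□□□□
gen 17: ■□□□□□■■□□□□□□□
gen 18: ■□□□□■□□□□□□□□■
gen 19: □□□□■■□□□□□□□■□
gen 20: □□□■□□□□□□□□■■□
gen 21: □□■■□□□□□□□■□□□
gen 22: □■□□□□□□□□■■□□□
gen 23: ■■□□□□□□□■□□□□□
gen 24: □□□□□□□□■■□□□□■
gen 25: □□□□□□□■□□□□□■■
gen 26: □□□□□□■■□□□□■□□
gen 27: □□□□□■□□□□□■■□□
gen 28: □□□□■■□□□□■□□□□
gen 29: □□□■□□□□□■■□□□□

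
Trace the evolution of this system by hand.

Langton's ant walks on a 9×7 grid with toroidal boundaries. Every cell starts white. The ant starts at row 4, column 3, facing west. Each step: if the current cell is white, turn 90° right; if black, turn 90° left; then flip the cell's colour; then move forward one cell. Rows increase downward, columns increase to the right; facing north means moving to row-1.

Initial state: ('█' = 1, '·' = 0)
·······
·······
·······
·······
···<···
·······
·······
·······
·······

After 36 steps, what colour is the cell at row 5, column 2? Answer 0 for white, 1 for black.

1

step 0: ·······
·······
·······
·······
···<···
·······
·······
·······
·······
step 1: ·······
·······
·······
···^···
···█···
·······
·······
·······
·······
step 2: ·······
·······
·······
···█>··
···█···
·······
·······
·······
·······
step 3: ·······
·······
·······
···██··
···█v··
·······
·······
·······
·······
step 4: ·······
·······
·······
···██··
···<█··
·······
·······
·······
·······
step 5: ·······
·······
·······
···██··
····█··
···v···
·······
·······
·······
step 6: ·······
·······
·······
···██··
····█··
··<█···
·······
·······
·······
step 7: ·······
·······
·······
···██··
··^·█··
··██···
·······
·······
·······
step 8: ·······
·······
·······
···██··
··█>█··
··██···
·······
·······
·······
step 9: ·······
·······
·······
···██··
··███··
··█v···
·······
·······
·······
step 10: ·······
·······
·······
···██··
··███··
··█·>··
·······
·······
·······
step 11: ·······
·······
·······
···██··
··███··
··█·█··
····v··
·······
·······
step 12: ·······
·······
·······
···██··
··███··
··█·█··
···<█··
·······
·······
step 13: ·······
·······
·······
···██··
··███··
··█^█··
···██··
·······
·······
step 14: ·······
·······
·······
···██··
··███··
··██>··
···██··
·······
·······
step 15: ·······
·······
·······
···██··
··██^··
··██···
···██··
·······
·······
step 16: ·······
·······
·······
···██··
··█<···
··██···
···██··
·······
·······
step 17: ·······
·······
·······
···██··
··█····
··█v···
···██··
·······
·······
step 18: ·······
·······
·······
···██··
··█····
··█·>··
···██··
·······
·······
step 19: ·······
·······
·······
···██··
··█····
··█·█··
···█v··
·······
·······
step 20: ·······
·······
·······
···██··
··█····
··█·█··
···█·>·
·······
·······
step 21: ·······
·······
·······
···██··
··█····
··█·█··
···█·█·
·····v·
·······
step 22: ·······
·······
·······
···██··
··█····
··█·█··
···█·█·
····<█·
·······
step 23: ·······
·······
·······
···██··
··█····
··█·█··
···█^█·
····██·
·······
step 24: ·······
·······
·······
···██··
··█····
··█·█··
···██>·
····██·
·······
step 25: ·······
·······
·······
···██··
··█····
··█·█^·
···██··
····██·
·······
step 26: ·······
·······
·······
···██··
··█····
··█·██>
···██··
····██·
·······
step 27: ·······
·······
·······
···██··
··█····
··█·███
···██·v
····██·
·······
step 28: ·······
·······
·······
···██··
··█····
··█·███
···██<█
····██·
·······
step 29: ·······
·······
·······
···██··
··█····
··█·█^█
···████
····██·
·······
step 30: ·······
·······
·······
···██··
··█····
··█·<·█
···████
····██·
·······
step 31: ·······
·······
·······
···██··
··█····
··█···█
···█v██
····██·
·······
step 32: ·······
·······
·······
···██··
··█····
··█···█
···█·>█
····██·
·······
step 33: ·······
·······
·······
···██··
··█····
··█··^█
···█··█
····██·
·······
step 34: ·······
·······
·······
···██··
··█····
··█··█>
···█··█
····██·
·······
step 35: ·······
·······
·······
···██··
··█···^
··█··█·
···█··█
····██·
·······
step 36: ·······
·······
·······
···██··
>·█···█
··█··█·
···█··█
····██·
·······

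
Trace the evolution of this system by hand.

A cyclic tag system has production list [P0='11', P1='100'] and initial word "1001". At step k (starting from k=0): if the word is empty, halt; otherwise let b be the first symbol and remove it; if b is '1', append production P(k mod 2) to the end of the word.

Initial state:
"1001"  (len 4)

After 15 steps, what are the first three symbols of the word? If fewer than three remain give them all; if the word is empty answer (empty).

k=0  "1001"  (len 4)
k=1  "00111"  (len 5)
k=2  "0111"  (len 4)
k=3  "111"  (len 3)
k=4  "11100"  (len 5)
k=5  "110011"  (len 6)
k=6  "10011100"  (len 8)
k=7  "001110011"  (len 9)
k=8  "01110011"  (len 8)
k=9  "1110011"  (len 7)
k=10  "110011100"  (len 9)
k=11  "1001110011"  (len 10)
k=12  "001110011100"  (len 12)
k=13  "01110011100"  (len 11)
k=14  "1110011100"  (len 10)
k=15  "11001110011"  (len 11)

110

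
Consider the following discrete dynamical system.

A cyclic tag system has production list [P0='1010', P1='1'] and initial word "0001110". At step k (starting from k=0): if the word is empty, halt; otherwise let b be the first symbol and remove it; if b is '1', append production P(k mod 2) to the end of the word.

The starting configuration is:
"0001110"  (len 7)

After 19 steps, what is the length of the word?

gen 0: "0001110"  (len 7)
gen 1: "001110"  (len 6)
gen 2: "01110"  (len 5)
gen 3: "1110"  (len 4)
gen 4: "1101"  (len 4)
gen 5: "1011010"  (len 7)
gen 6: "0110101"  (len 7)
gen 7: "110101"  (len 6)
gen 8: "101011"  (len 6)
gen 9: "010111010"  (len 9)
gen 10: "10111010"  (len 8)
gen 11: "01110101010"  (len 11)
gen 12: "1110101010"  (len 10)
gen 13: "1101010101010"  (len 13)
gen 14: "1010101010101"  (len 13)
gen 15: "0101010101011010"  (len 16)
gen 16: "101010101011010"  (len 15)
gen 17: "010101010110101010"  (len 18)
gen 18: "10101010110101010"  (len 17)
gen 19: "01010101101010101010"  (len 20)

20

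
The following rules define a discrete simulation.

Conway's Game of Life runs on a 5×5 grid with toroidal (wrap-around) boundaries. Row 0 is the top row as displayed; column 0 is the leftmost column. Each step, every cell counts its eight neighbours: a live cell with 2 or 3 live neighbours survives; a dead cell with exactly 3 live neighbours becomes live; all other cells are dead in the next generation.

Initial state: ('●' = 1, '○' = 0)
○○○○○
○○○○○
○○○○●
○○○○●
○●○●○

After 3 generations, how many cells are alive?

gen 0: ○○○○○
○○○○○
○○○○●
○○○○●
○●○●○
gen 1: ○○○○○
○○○○○
○○○○○
●○○●●
○○○○○
gen 2: ○○○○○
○○○○○
○○○○●
○○○○●
○○○○●
gen 3: ○○○○○
○○○○○
○○○○○
●○○●●
○○○○○

3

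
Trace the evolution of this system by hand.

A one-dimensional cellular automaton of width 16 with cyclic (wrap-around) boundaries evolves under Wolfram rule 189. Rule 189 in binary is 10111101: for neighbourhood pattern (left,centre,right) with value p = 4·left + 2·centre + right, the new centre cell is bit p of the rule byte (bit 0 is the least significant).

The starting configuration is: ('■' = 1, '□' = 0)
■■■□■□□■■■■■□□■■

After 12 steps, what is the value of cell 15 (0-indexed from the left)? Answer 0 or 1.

k=0  ■■■□■□□■■■■■□□■■
k=1  ■■□■■■□■■■■□■□■■
k=2  ■□■■■□■■■■□■■■■■
k=3  □■■■□■■■■□■■■■■■
k=4  ■■■□■■■■□■■■■■■□
k=5  ■■□■■■■□■■■■■■□■
k=6  ■□■■■■□■■■■■■□■■
k=7  □■■■■□■■■■■■□■■■
k=8  ■■■■□■■■■■■□■■■□
k=9  ■■■□■■■■■■□■■■□■
k=10  ■■□■■■■■■□■■■□■■
k=11  ■□■■■■■■□■■■□■■■
k=12  □■■■■■■□■■■□■■■■

1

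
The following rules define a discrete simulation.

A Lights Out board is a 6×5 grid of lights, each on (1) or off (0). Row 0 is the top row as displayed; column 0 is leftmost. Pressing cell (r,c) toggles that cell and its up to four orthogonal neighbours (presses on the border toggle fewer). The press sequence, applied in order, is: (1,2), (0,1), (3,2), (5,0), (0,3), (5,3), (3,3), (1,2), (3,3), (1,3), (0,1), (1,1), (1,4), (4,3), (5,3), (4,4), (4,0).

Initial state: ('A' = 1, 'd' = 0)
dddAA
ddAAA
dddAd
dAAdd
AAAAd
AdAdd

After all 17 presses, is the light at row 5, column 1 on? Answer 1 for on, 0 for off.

t=0: dddAA
ddAAA
dddAd
dAAdd
AAAAd
AdAdd
t=1: ddAAA
dAddA
ddAAd
dAAdd
AAAAd
AdAdd
t=2: AAdAA
ddddA
ddAAd
dAAdd
AAAAd
AdAdd
t=3: AAdAA
ddddA
dddAd
dddAd
AAdAd
AdAdd
t=4: AAdAA
ddddA
dddAd
dddAd
dAdAd
dAAdd
t=5: AAAdd
dddAA
dddAd
dddAd
dAdAd
dAAdd
t=6: AAAdd
dddAA
dddAd
dddAd
dAddd
dAdAA
t=7: AAAdd
dddAA
ddddd
ddAdA
dAdAd
dAdAA
t=8: AAddd
dAAdA
ddAdd
ddAdA
dAdAd
dAdAA
t=9: AAddd
dAAdA
ddAAd
dddAd
dAddd
dAdAA
t=10: AAdAd
dAdAd
ddAdd
dddAd
dAddd
dAdAA
t=11: ddAAd
dddAd
ddAdd
dddAd
dAddd
dAdAA
t=12: dAAAd
AAAAd
dAAdd
dddAd
dAddd
dAdAA
t=13: dAAAA
AAAdA
dAAdA
dddAd
dAddd
dAdAA
t=14: dAAAA
AAAdA
dAAdA
ddddd
dAAAA
dAddA
t=15: dAAAA
AAAdA
dAAdA
ddddd
dAAdA
dAAAd
t=16: dAAAA
AAAdA
dAAdA
ddddA
dAAAd
dAAAA
t=17: dAAAA
AAAdA
dAAdA
AdddA
AdAAd
AAAAA

1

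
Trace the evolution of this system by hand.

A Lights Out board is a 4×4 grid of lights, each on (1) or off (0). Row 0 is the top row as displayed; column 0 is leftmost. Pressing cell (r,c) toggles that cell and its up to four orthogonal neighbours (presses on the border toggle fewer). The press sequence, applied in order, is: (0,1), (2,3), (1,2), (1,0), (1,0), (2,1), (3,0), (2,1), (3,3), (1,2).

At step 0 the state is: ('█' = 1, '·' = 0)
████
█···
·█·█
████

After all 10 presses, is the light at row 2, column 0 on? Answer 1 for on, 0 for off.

1

k=0  ████
█···
·█·█
████
k=1  ···█
██··
·█·█
████
k=2  ···█
██·█
·██·
███·
k=3  ··██
█·█·
·█··
███·
k=4  █·██
·██·
██··
███·
k=5  ··██
█·█·
·█··
███·
k=6  ··██
███·
█·█·
█·█·
k=7  ··██
███·
··█·
·██·
k=8  ··██
█·█·
██··
··█·
k=9  ··██
█·█·
██·█
···█
k=10  ···█
██·█
████
···█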